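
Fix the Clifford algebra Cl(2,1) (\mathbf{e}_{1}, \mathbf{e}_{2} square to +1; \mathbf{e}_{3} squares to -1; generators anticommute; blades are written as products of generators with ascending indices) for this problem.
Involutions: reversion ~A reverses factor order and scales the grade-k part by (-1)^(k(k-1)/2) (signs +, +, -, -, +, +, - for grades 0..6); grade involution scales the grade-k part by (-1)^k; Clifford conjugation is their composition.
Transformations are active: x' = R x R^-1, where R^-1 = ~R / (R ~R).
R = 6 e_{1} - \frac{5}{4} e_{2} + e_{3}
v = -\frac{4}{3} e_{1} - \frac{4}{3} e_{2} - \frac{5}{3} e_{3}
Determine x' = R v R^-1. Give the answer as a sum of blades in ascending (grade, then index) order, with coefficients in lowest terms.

~R = 6 e_{1} - \frac{5}{4} e_{2} + e_{3}, and R ~R = \frac{585}{16}, so R^-1 = ~R / (\frac{585}{16}).
R v = -\frac{14}{3} - \frac{29}{3} e_{1} e_{2} - \frac{26}{3} e_{1} e_{3} + \frac{41}{12} e_{2} e_{3}
Answer: -\frac{116}{585} e_{1} + \frac{580}{351} e_{2} + \frac{2477}{1755} e_{3}


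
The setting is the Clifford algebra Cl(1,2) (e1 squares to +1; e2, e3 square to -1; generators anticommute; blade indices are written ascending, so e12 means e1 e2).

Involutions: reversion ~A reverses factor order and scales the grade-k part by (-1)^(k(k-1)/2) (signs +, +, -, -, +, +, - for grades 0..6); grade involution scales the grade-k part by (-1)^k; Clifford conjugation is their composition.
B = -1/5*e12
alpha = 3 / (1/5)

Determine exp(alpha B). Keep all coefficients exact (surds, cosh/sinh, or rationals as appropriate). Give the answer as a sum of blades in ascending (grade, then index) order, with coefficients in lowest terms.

B^2 = (-1/5)^2*(e12)^2 = 1/25*(+1) = 1/25 (a basis 2-blade squares to minus the product of its generators' squares).
B^2 = 1/25 — B^2 > 0, so the exponential closes hyperbolically: l = 1/5, alpha*l = 3, so exp(alpha B) = cosh(3) + (sinh(3)/(1/5))*B = cosh(3) + (5*sinh(3))*B.
Answer: cosh(3) - sinh(3)*e12


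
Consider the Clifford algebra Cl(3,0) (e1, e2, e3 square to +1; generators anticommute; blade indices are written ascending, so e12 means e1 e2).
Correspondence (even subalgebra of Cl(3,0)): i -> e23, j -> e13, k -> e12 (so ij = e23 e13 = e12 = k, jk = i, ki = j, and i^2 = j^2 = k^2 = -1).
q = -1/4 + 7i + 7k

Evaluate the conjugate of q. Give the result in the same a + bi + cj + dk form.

In blades: q = -1/4 + 7*e12 + 7*e23.
Quaternion conjugation is reversion on the even subalgebra: the scalar is fixed and every grade-2 blade flips sign, giving -1/4 - 7*e12 - 7*e23; translating back:
Answer: -1/4 - 7i - 7k


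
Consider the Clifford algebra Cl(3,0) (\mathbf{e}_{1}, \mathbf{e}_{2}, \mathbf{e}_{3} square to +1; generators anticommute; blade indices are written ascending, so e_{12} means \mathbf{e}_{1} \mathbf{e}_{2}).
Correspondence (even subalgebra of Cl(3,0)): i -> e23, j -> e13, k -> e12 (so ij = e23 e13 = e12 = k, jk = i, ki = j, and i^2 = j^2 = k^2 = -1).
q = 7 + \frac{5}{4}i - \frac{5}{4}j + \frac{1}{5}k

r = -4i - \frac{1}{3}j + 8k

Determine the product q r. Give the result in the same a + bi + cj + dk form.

In blades: q = 7 + \frac{1}{5} e_{12} - \frac{5}{4} e_{13} + \frac{5}{4} e_{23}, r = 8 e_{12} - \frac{1}{3} e_{13} - 4 e_{23}.
Distribute q over r term by term (generator squares from the signature, products reordered to ascending indices): (7)*r = 56 e_{12} - \frac{7}{3} e_{13} - 28 e_{23}; (\frac{1}{5} e_{12})*r = -\frac{8}{5} - \frac{4}{5} e_{13} + \frac{1}{15} e_{23}; (-\frac{5}{4} e_{13})*r = -\frac{5}{12} - 5 e_{12} - 10 e_{23}; (\frac{5}{4} e_{23})*r = 5 - \frac{5}{12} e_{12} - 10 e_{13}.
Sum: \frac{179}{60} + \frac{607}{12} e_{12} - \frac{197}{15} e_{13} - \frac{569}{15} e_{23}; translating back through the correspondence:
Answer: \frac{179}{60} - \frac{569}{15}i - \frac{197}{15}j + \frac{607}{12}k


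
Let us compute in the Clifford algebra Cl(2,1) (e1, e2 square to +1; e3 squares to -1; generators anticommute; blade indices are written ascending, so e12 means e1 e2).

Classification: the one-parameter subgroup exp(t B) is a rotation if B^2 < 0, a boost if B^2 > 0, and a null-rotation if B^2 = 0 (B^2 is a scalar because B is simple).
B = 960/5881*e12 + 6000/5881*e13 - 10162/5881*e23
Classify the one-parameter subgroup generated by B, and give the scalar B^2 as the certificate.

B^2 term by term: the squares give (960/5881)^2*(e12)^2 + (6000/5881)^2*(e13)^2 + (-10162/5881)^2*(e23)^2 = 921600/34586161*(-1) + 36000000/34586161*(+1) + 103266244/34586161*(+1) = 4 (each basis 2-blade squares to minus the product of its generators' squares); cross terms between blades sharing an index anticommute and cancel. So B^2 = 4.
Answer: boost, certificate B^2 = 4. No conjugation can change B^2 = 4; the sign gives the class.


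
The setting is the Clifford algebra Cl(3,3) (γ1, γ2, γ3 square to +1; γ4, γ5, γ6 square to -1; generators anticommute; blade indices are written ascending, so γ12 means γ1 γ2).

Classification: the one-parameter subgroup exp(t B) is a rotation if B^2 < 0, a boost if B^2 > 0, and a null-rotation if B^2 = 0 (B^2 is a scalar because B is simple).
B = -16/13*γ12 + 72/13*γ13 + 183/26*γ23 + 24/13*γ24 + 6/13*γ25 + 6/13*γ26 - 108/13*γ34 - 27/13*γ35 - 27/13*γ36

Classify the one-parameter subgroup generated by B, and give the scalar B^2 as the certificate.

B^2 term by term: the squares give (-16/13)^2*(γ12)^2 + (72/13)^2*(γ13)^2 + (183/26)^2*(γ23)^2 + (24/13)^2*(γ24)^2 + (6/13)^2*(γ25)^2 + (6/13)^2*(γ26)^2 + (-108/13)^2*(γ34)^2 + (-27/13)^2*(γ35)^2 + (-27/13)^2*(γ36)^2 = 256/169*(-1) + 5184/169*(-1) + 33489/676*(-1) + 576/169*(+1) + 36/169*(+1) + 36/169*(+1) + 11664/169*(+1) + 729/169*(+1) + 729/169*(+1) = -1/4 (each basis 2-blade squares to minus the product of its generators' squares); cross terms between blades sharing an index anticommute and cancel; the commuting (index-disjoint) pairs give grade-4 terms 2*c*c'*(blade product), which cancel blade by blade — γ1234: 3456/169 - 3456/169 = 0; γ1235: 864/169 - 864/169 = 0; γ1236: 864/169 - 864/169 = 0; γ2345: 1296/169 - 1296/169 = 0; γ2346: 1296/169 - 1296/169 = 0; γ2356: 324/169 - 324/169 = 0 — confirming B is simple. So B^2 = -1/4.
Answer: rotation, certificate B^2 = -1/4. Note: conjugating B changes its blade decomposition but never the scalar B^2 = -1/4, whose sign settles the classification.


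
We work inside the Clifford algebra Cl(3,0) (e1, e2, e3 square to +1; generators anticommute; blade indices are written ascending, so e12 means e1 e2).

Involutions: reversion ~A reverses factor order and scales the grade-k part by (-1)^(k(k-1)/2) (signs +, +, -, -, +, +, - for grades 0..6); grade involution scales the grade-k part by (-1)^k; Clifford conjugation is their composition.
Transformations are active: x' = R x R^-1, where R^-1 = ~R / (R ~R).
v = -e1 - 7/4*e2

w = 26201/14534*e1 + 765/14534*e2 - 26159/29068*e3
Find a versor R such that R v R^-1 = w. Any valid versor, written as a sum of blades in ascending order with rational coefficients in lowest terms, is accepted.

Take R = v + w = 11667/14534*e1 - 49339/29068*e2 - 26159/29068*e3. Because q(v) = q(w) = 65/16, conjugation by R sends v exactly to w.
Answer: 11667/14534*e1 - 49339/29068*e2 - 26159/29068*e3


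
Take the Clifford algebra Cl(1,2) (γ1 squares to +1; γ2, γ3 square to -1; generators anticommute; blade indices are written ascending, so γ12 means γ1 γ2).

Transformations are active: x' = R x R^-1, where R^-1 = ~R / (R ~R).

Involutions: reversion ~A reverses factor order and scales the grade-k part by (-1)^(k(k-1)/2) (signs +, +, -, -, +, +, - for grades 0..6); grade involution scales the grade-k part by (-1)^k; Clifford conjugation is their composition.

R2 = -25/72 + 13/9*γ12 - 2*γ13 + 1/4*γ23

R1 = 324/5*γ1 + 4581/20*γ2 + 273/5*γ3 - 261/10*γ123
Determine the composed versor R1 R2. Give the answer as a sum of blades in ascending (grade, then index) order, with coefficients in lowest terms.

Distribute over the terms of R1 (each basis-blade product reordered to ascending indices, repeated generators contracted through their squares):
(324/5*γ1) R2 = -45/2*γ1 + 468/5*γ2 - 648/5*γ3 + 81/5*γ123
(4581/20*γ2) R2 = 6617/20*γ1 - 2545/32*γ2 - 4581/80*γ3 + 4581/10*γ123
(273/5*γ3) R2 = -546/5*γ1 + 273/20*γ2 - 455/24*γ3 + 1183/15*γ123
(-261/10*γ123) R2 = 261/40*γ1 - 261/5*γ2 - 377/10*γ3 + 145/16*γ123
Summing the partial products and collecting blades:
Answer: 8227/40*γ1 - 3917/160*γ2 - 11689/48*γ3 + 26987/48*γ123


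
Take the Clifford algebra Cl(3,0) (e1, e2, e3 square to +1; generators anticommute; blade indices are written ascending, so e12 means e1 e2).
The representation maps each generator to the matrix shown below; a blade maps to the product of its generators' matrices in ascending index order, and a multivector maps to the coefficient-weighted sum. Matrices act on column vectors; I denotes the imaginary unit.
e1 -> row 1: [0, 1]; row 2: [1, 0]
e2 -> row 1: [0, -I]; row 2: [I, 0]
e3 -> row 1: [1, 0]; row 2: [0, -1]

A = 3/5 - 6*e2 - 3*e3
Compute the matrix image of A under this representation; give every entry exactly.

M = (3/5)*1 + (-6)*rho(e2) + (-3)*rho(e3), summed entrywise (1 is the identity matrix):
Answer: row 1: [-12/5, 6*I]; row 2: [-6*I, 18/5]


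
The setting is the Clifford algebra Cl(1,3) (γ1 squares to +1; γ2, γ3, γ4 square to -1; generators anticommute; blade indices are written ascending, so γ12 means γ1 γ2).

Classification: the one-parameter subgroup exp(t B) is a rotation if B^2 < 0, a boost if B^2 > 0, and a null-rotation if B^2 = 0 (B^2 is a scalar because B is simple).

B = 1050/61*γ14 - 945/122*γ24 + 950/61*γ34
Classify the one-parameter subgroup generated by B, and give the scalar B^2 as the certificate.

B^2 term by term: the squares give (1050/61)^2*(γ14)^2 + (-945/122)^2*(γ24)^2 + (950/61)^2*(γ34)^2 = 1102500/3721*(+1) + 893025/14884*(-1) + 902500/3721*(-1) = -25/4 (each basis 2-blade squares to minus the product of its generators' squares); cross terms between blades sharing an index anticommute and cancel. So B^2 = -25/4.
Answer: rotation, certificate B^2 = -25/4. The invariant at work: B^2 = -25/4 is unchanged by conjugation, hence its sign classifies the subgroup whatever basis B is written in.


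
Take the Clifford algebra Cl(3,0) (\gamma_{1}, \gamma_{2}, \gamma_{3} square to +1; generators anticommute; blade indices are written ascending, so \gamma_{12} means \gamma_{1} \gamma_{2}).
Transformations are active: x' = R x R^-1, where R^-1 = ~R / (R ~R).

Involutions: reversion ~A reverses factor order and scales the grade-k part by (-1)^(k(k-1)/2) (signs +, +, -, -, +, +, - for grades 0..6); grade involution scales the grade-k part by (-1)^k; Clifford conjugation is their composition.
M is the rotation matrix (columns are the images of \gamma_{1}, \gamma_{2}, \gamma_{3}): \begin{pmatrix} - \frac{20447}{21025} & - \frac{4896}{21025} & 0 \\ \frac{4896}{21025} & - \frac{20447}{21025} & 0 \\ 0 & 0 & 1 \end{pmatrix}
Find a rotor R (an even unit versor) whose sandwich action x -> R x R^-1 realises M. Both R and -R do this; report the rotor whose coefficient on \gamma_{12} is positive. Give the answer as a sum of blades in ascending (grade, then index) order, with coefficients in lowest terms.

Method: write R = a + b12*\gamma_{12} + b13*\gamma_{13} + b23*\gamma_{23} with a^2 + b12^2 + b13^2 + b23^2 = 1 (so R^-1 = ~R). Expanding the columns R e_j ~R gives tr M = 4a^2 - 1 and, from the antisymmetric part, M21 - M12 = -4a*b12, M13 - M31 = 4a*b13, M32 - M23 = -4a*b23.
Here tr M = -\frac{19869}{21025}, so a^2 = (1 + tr M)/4 = \frac{289}{21025} and a = ±\frac{17}{145}. Taking a = \frac{17}{145}: M21 - M12 = \frac{9792}{21025}, M13 - M31 = 0, M32 - M23 = 0, giving b12 = -\frac{144}{145}, b13 = 0, b23 = 0, i.e. R = \frac{17}{145} - \frac{144}{145} \gamma_{12}.
Its \gamma_{12} coefficient is negative, so report the other preimage -R.
Answer: -\frac{17}{145} + \frac{144}{145} \gamma_{12}. Why the constraint matters: R and -R act identically through the sandwich — M has trace -\frac{19869}{21025} either way — so only the sign condition on \gamma_{12} picks one of the two preimages.


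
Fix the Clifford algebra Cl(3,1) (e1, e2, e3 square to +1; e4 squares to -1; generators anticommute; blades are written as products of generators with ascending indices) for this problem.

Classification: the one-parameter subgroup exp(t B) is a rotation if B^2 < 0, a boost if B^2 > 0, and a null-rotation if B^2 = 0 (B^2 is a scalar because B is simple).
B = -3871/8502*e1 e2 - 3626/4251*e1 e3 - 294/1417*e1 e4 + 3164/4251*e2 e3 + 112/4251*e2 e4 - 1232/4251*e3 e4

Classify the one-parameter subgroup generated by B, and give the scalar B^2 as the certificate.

B^2 term by term: the squares give (-3871/8502)^2*(e1 e2)^2 + (-3626/4251)^2*(e1 e3)^2 + (-294/1417)^2*(e1 e4)^2 + (3164/4251)^2*(e2 e3)^2 + (112/4251)^2*(e2 e4)^2 + (-1232/4251)^2*(e3 e4)^2 = 14984641/72284004*(-1) + 13147876/18071001*(-1) + 86436/2007889*(+1) + 10010896/18071001*(-1) + 12544/18071001*(+1) + 1517824/18071001*(+1) = -49/36 (each basis 2-blade squares to minus the product of its generators' squares); cross terms between blades sharing an index anticommute and cancel; the commuting (index-disjoint) pairs give grade-4 terms 2*c*c'*(blade product), which cancel blade by blade — e1 e2 e3 e4: 4769072/18071001 + 812224/18071001 - 620144/2007889 = 0 — confirming B is simple. So B^2 = -49/36.
Answer: rotation, certificate B^2 = -49/36. Because -49/36 is invariant under every versor sandwich, the classification follows from its sign alone.


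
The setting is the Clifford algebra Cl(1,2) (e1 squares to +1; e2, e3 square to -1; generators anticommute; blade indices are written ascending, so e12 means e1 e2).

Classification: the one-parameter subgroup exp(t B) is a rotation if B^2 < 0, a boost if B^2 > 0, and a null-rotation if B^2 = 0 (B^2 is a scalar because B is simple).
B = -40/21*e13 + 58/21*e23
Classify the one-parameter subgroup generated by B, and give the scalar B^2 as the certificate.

B^2 term by term: the squares give (-40/21)^2*(e13)^2 + (58/21)^2*(e23)^2 = 1600/441*(+1) + 3364/441*(-1) = -4 (each basis 2-blade squares to minus the product of its generators' squares); cross terms between blades sharing an index anticommute and cancel. So B^2 = -4.
Answer: rotation, certificate B^2 = -4. Check the certificate: B^2 = -4, and that sign is decisive whatever form B takes.


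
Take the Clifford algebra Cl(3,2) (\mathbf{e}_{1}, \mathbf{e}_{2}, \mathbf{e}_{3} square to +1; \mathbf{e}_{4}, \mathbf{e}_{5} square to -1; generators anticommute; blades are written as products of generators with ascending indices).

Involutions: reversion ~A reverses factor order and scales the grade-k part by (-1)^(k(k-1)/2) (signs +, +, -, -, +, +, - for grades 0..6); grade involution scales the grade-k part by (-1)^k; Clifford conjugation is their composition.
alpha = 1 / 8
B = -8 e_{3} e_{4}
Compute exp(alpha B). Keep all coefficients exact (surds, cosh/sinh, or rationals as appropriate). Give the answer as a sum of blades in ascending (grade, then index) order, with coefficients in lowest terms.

B^2 = (-8)^2*(e_{3} e_{4})^2 = 64*(+1) = 64 (a basis 2-blade squares to minus the product of its generators' squares).
B^2 = 64 — a positive square means the series sums to a boost: l = 8, alpha*l = 1, so exp(alpha B) = cosh(1) + (sinh(1)/8)*B = \cosh{\left(1 \right)} + (\frac{\sinh{\left(1 \right)}}{8})*B.
Answer: \cosh{\left(1 \right)} - \sinh{\left(1 \right)} e_{3} e_{4}


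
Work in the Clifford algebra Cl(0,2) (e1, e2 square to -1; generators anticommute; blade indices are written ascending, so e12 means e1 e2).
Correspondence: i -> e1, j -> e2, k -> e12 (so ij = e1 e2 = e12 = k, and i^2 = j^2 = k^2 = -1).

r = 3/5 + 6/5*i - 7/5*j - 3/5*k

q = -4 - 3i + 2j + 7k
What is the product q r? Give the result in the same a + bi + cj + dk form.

In blades: q = -4 - 3*e1 + 2*e2 + 7*e12, r = 3/5 + 6/5*e1 - 7/5*e2 - 3/5*e12.
Distribute q over r term by term (generator squares from the signature, products reordered to ascending indices): (-4)*r = -12/5 - 24/5*e1 + 28/5*e2 + 12/5*e12; (-3*e1)*r = 18/5 - 9/5*e1 - 9/5*e2 + 21/5*e12; (2*e2)*r = 14/5 - 6/5*e1 + 6/5*e2 - 12/5*e12; (7*e12)*r = 21/5 + 49/5*e1 + 42/5*e2 + 21/5*e12.
Sum: 41/5 + 2*e1 + 67/5*e2 + 42/5*e12; translating back through the correspondence:
Answer: 41/5 + 2i + 67/5*j + 42/5*k


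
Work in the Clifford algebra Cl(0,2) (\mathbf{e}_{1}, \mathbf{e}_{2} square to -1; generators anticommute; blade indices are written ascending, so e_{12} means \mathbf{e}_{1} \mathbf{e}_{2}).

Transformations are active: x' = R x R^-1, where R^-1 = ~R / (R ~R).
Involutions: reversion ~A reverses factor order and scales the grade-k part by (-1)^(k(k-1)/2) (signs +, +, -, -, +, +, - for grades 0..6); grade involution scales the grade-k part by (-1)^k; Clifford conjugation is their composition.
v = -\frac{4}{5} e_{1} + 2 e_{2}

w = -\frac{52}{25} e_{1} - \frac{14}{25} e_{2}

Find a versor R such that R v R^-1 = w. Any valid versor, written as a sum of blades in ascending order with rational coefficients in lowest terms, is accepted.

Here q(v) = q(w) = -\frac{116}{25}; the classical choice R = v + w = -\frac{72}{25} e_{1} + \frac{36}{25} e_{2} then realises v -> w under the sandwich.
Answer: -\frac{72}{25} e_{1} + \frac{36}{25} e_{2}


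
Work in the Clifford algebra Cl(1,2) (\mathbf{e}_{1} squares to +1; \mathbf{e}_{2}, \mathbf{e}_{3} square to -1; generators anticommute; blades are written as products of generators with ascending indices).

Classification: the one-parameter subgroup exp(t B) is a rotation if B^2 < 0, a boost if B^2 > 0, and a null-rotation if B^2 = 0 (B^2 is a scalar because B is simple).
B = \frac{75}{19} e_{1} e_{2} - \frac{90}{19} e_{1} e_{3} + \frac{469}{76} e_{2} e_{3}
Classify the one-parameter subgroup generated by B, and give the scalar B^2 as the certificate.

B^2 term by term: the squares give (\frac{75}{19})^2*(e_{1} e_{2})^2 + (-\frac{90}{19})^2*(e_{1} e_{3})^2 + (\frac{469}{76})^2*(e_{2} e_{3})^2 = \frac{5625}{361}*(+1) + \frac{8100}{361}*(+1) + \frac{219961}{5776}*(-1) = -\frac{1}{16} (each basis 2-blade squares to minus the product of its generators' squares); cross terms between blades sharing an index anticommute and cancel. So B^2 = -\frac{1}{16}.
Answer: rotation, certificate B^2 = -\frac{1}{16}. The scalar -\frac{1}{16} is the complete invariant here: its sign names the subgroup type.


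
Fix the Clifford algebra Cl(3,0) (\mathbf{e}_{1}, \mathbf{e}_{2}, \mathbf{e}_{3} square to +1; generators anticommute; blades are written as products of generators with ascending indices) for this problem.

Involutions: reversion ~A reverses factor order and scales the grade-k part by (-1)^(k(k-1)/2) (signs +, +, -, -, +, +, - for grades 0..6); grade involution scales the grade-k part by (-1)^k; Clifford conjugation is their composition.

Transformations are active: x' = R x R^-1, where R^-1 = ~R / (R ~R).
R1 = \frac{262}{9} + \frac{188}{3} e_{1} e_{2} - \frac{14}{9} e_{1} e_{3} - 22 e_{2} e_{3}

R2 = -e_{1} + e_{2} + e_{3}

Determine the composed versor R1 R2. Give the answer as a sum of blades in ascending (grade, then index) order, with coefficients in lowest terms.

Distribute over the terms of R2 (each basis-blade product reordered to ascending indices, repeated generators contracted through their squares):
R1 (-e_{1}) = -\frac{262}{9} e_{1} + \frac{188}{3} e_{2} - \frac{14}{9} e_{3} + 22 e_{1} e_{2} e_{3}
R1 (e_{2}) = \frac{188}{3} e_{1} + \frac{262}{9} e_{2} + 22 e_{3} + \frac{14}{9} e_{1} e_{2} e_{3}
R1 (e_{3}) = -\frac{14}{9} e_{1} - 22 e_{2} + \frac{262}{9} e_{3} + \frac{188}{3} e_{1} e_{2} e_{3}
Summing the partial products and collecting blades:
Answer: 32 e_{1} + \frac{628}{9} e_{2} + \frac{446}{9} e_{3} + \frac{776}{9} e_{1} e_{2} e_{3}


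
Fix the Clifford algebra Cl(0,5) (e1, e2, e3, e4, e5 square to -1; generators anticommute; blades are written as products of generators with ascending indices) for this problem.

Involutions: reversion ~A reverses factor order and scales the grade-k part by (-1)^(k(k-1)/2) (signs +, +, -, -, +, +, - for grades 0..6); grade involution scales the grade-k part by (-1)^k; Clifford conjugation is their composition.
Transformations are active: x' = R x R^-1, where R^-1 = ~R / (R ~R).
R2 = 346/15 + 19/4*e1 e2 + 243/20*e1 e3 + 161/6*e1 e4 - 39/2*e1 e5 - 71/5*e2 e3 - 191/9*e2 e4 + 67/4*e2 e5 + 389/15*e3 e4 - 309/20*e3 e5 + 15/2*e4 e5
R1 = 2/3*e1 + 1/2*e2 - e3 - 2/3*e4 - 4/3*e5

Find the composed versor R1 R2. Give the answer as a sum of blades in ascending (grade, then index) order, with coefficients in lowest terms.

Distribute over the terms of R1 (each basis-blade product reordered to ascending indices, repeated generators contracted through their squares):
(2/3*e1) R2 = 692/45*e1 - 19/6*e2 - 81/10*e3 - 161/9*e4 + 13*e5 - 142/15*e1 e2 e3 - 382/27*e1 e2 e4 + 67/6*e1 e2 e5 + 778/45*e1 e3 e4 - 103/10*e1 e3 e5 + 5*e1 e4 e5
(1/2*e2) R2 = 19/8*e1 + 173/15*e2 + 71/10*e3 + 191/18*e4 - 67/8*e5 - 243/40*e1 e2 e3 - 161/12*e1 e2 e4 + 39/4*e1 e2 e5 + 389/30*e2 e3 e4 - 309/40*e2 e3 e5 + 15/4*e2 e4 e5
(-e3) R2 = -243/20*e1 + 71/5*e2 - 346/15*e3 + 389/15*e4 - 309/20*e5 - 19/4*e1 e2 e3 + 161/6*e1 e3 e4 - 39/2*e1 e3 e5 - 191/9*e2 e3 e4 + 67/4*e2 e3 e5 - 15/2*e3 e4 e5
(-2/3*e4) R2 = -161/9*e1 + 382/27*e2 - 778/45*e3 - 692/45*e4 + 5*e5 - 19/6*e1 e2 e4 - 81/10*e1 e3 e4 - 13*e1 e4 e5 + 142/15*e2 e3 e4 + 67/6*e2 e4 e5 - 103/10*e3 e4 e5
(-4/3*e5) R2 = 26*e1 - 67/3*e2 + 103/5*e3 - 10*e4 - 1384/45*e5 - 19/3*e1 e2 e5 - 81/5*e1 e3 e5 - 322/9*e1 e4 e5 + 284/15*e2 e3 e5 + 764/27*e2 e4 e5 - 1556/45*e3 e4 e5
Summing the partial products and collecting blades:
Answer: 4937/360*e1 + 3883/270*e2 - 934/45*e3 - 121/18*e4 - 13169/360*e5 - 487/24*e1 e2 e3 - 3319/108*e1 e2 e4 + 175/12*e1 e2 e5 + 1621/45*e1 e3 e4 - 46*e1 e3 e5 - 394/9*e1 e4 e5 + 109/90*e2 e3 e4 + 671/24*e2 e3 e5 + 4667/108*e2 e4 e5 - 2357/45*e3 e4 e5


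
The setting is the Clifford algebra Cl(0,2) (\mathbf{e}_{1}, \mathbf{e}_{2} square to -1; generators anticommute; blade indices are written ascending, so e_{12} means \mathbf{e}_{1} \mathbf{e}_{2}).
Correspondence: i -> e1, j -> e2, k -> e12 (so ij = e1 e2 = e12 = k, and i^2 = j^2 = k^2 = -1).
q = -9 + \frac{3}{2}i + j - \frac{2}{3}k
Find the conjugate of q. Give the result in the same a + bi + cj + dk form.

In blades: q = -9 + \frac{3}{2} e_{1} + e_{2} - \frac{2}{3} e_{12}.
Conjugation here is Clifford conjugation: the scalar is fixed and the grade-1 and grade-2 blades all flip sign, giving -9 - \frac{3}{2} e_{1} - e_{2} + \frac{2}{3} e_{12}; translating back:
Answer: -9 - \frac{3}{2}i - j + \frac{2}{3}k


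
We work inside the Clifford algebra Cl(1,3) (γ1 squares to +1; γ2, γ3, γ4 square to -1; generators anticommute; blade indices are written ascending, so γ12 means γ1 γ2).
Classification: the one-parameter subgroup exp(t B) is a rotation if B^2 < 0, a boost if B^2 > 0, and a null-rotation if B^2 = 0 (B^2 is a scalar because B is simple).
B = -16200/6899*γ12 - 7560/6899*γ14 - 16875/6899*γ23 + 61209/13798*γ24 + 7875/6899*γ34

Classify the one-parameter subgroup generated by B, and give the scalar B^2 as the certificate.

B^2 term by term: the squares give (-16200/6899)^2*(γ12)^2 + (-7560/6899)^2*(γ14)^2 + (-16875/6899)^2*(γ23)^2 + (61209/13798)^2*(γ24)^2 + (7875/6899)^2*(γ34)^2 = 262440000/47596201*(+1) + 57153600/47596201*(+1) + 284765625/47596201*(-1) + 3746541681/190384804*(-1) + 62015625/47596201*(-1) = -81/4 (each basis 2-blade squares to minus the product of its generators' squares); cross terms between blades sharing an index anticommute and cancel; the commuting (index-disjoint) pairs give grade-4 terms 2*c*c'*(blade product), which cancel blade by blade — γ1234: -255150000/47596201 + 255150000/47596201 = 0 — confirming B is simple. So B^2 = -81/4.
Answer: rotation, certificate B^2 = -81/4. Key observation: B^2 = -81/4 is a conjugation invariant, so its sign decides the class regardless of the surface form of B.


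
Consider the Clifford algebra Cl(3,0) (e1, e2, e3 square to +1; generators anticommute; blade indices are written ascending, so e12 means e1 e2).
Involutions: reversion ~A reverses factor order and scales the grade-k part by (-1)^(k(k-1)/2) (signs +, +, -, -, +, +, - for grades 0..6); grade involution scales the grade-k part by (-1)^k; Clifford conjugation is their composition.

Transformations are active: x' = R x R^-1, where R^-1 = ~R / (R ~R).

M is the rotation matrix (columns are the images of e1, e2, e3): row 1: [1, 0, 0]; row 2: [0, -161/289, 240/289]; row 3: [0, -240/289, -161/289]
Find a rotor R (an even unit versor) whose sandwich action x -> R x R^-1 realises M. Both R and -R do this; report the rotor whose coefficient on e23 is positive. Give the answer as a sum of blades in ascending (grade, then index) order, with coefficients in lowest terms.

Method: write R = a + b12*e12 + b13*e13 + b23*e23 with a^2 + b12^2 + b13^2 + b23^2 = 1 (so R^-1 = ~R). Expanding the columns R e_j ~R gives tr M = 4a^2 - 1 and, from the antisymmetric part, M21 - M12 = -4a*b12, M13 - M31 = 4a*b13, M32 - M23 = -4a*b23.
Here tr M = -33/289, so a^2 = (1 + tr M)/4 = 64/289 and a = ±8/17. Taking a = 8/17: M21 - M12 = 0, M13 - M31 = 0, M32 - M23 = -480/289, giving b12 = 0, b13 = 0, b23 = 15/17, i.e. R = 8/17 + 15/17*e23.
Its e23 coefficient is already positive.
Answer: 8/17 + 15/17*e23. Note: both R and -R realise this M (trace -33/289); the covering map identifies them, and the e23-coefficient sign is the tie-breaker.


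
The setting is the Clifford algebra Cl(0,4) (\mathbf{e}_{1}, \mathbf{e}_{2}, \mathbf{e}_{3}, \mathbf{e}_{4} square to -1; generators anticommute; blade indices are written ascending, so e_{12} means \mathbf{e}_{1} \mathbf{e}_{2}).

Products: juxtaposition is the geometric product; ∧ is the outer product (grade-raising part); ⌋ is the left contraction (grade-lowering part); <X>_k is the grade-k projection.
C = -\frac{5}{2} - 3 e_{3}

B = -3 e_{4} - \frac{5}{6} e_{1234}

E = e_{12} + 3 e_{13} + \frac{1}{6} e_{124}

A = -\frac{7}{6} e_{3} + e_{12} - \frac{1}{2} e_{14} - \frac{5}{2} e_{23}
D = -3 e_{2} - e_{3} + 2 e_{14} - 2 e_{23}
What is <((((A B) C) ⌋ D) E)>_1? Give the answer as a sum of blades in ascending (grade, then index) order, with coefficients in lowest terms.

step 1: -\frac{3}{2} e_{1} - \frac{25}{12} e_{14} - \frac{5}{12} e_{23} + \frac{13}{3} e_{34} - \frac{143}{36} e_{124} + \frac{15}{2} e_{234}
step 2: \frac{15}{4} e_{1} - \frac{5}{4} e_{2} - 13 e_{4} + \frac{9}{2} e_{13} + \frac{125}{24} e_{14} + \frac{25}{24} e_{23} - \frac{45}{2} e_{24} - \frac{65}{6} e_{34} + \frac{715}{72} e_{124} - \frac{25}{4} e_{134} - \frac{75}{4} e_{234} - \frac{143}{12} e_{1234}
step 3: -\frac{145}{12} - 26 e_{1} - \frac{5}{2} e_{3} - \frac{15}{2} e_{4}
step 4: -\frac{15}{2} e_{1} + 26 e_{2} + 78 e_{3} - \frac{65}{6} e_{12} - \frac{145}{4} e_{13} + \frac{13}{3} e_{24} - \frac{5}{2} e_{123} - \frac{685}{72} e_{124} - \frac{45}{2} e_{134} - \frac{5}{12} e_{1234}
step 5: -\frac{15}{2} e_{1} + 26 e_{2} + 78 e_{3}
Answer: -\frac{15}{2} e_{1} + 26 e_{2} + 78 e_{3}


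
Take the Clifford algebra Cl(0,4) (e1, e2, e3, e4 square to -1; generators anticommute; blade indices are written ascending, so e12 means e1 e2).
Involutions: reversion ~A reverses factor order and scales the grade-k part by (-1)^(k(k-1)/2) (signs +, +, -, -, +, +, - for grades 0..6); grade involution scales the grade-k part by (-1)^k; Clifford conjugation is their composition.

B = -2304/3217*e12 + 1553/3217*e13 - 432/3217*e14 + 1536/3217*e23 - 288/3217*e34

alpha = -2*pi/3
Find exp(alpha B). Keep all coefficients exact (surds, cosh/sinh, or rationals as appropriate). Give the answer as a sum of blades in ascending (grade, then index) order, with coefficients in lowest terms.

B^2 term by term: the squares give (-2304/3217)^2*(e12)^2 + (1553/3217)^2*(e13)^2 + (-432/3217)^2*(e14)^2 + (1536/3217)^2*(e23)^2 + (-288/3217)^2*(e34)^2 = 5308416/10349089*(-1) + 2411809/10349089*(-1) + 186624/10349089*(-1) + 2359296/10349089*(-1) + 82944/10349089*(-1) = -1 (each basis 2-blade squares to minus the product of its generators' squares); cross terms between blades sharing an index anticommute and cancel; the commuting (index-disjoint) pairs give grade-4 terms 2*c*c'*(blade product), which cancel blade by blade — e1234: 1327104/10349089 - 1327104/10349089 = 0 — confirming B is simple. So B^2 = -1.
B^2 = -1 — since the square is negative, the closed form is circular: l = 1, alpha*l = -2*pi/3, so exp(alpha B) = cos(-2*pi/3) + (sin(-2*pi/3)/1)*B = -1/2 + (-sqrt(3)/2)*B.
Answer: -1/2 + 1152*sqrt(3)/3217*e12 - 1553*sqrt(3)/6434*e13 + 216*sqrt(3)/3217*e14 - 768*sqrt(3)/3217*e23 + 144*sqrt(3)/3217*e34


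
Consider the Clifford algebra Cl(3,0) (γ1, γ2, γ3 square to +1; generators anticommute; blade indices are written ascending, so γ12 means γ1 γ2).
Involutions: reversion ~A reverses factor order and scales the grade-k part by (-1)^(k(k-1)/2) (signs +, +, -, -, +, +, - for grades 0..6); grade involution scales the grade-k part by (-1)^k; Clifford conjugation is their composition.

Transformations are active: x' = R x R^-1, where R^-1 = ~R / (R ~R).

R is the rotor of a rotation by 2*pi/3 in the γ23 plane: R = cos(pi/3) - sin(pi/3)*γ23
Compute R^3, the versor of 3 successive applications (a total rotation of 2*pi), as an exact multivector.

Because a rotor carries half the rotation angle, composing 3 copies of this γ23-plane rotor multiplies the phase: 3*(pi/3) = pi, hence R^3 = cos(pi) - sin(pi)*γ23.
cos(pi) = -1 and sin(pi) = 0, so R^3 = -1. The total rotation 2*pi is 1 full turn, so every vector returns to itself, yet the rotor is -1, on the OTHER sheet of the double cover (an odd number of 2*pi turns).
Answer: -1


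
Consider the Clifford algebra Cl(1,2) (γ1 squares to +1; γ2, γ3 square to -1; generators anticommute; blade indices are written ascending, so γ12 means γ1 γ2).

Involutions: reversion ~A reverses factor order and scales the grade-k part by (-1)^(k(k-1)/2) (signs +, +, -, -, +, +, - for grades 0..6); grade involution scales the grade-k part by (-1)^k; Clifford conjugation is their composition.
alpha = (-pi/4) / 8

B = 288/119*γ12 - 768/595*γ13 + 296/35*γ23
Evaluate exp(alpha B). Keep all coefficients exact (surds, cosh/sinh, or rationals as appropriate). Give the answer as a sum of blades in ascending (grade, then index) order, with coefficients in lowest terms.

B^2 term by term: the squares give (288/119)^2*(γ12)^2 + (-768/595)^2*(γ13)^2 + (296/35)^2*(γ23)^2 = 82944/14161*(+1) + 589824/354025*(+1) + 87616/1225*(-1) = -64 (each basis 2-blade squares to minus the product of its generators' squares); cross terms between blades sharing an index anticommute and cancel. So B^2 = -64.
B^2 = -64 — a negative square means the series sums to a rotation: l = 8, alpha*l = -pi/4, so exp(alpha B) = cos(-pi/4) + (sin(-pi/4)/8)*B = sqrt(2)/2 + (-sqrt(2)/16)*B.
Answer: sqrt(2)/2 - 18*sqrt(2)/119*γ12 + 48*sqrt(2)/595*γ13 - 37*sqrt(2)/70*γ23


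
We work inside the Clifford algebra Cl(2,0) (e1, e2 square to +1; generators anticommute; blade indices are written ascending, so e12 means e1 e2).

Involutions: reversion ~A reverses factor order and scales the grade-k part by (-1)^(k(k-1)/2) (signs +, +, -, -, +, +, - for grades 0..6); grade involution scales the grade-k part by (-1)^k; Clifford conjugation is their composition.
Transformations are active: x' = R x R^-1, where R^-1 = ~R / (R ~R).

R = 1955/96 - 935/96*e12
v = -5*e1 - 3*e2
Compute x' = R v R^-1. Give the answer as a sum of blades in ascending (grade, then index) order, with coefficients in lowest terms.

~R = 1955/96 + 935/96*e12, and R ~R = 2348125/4608, so R^-1 = ~R / (2348125/4608).
R v = -3485/48*e1 - 2635/24*e2
Answer: -261/325*e1 - 1877/325*e2


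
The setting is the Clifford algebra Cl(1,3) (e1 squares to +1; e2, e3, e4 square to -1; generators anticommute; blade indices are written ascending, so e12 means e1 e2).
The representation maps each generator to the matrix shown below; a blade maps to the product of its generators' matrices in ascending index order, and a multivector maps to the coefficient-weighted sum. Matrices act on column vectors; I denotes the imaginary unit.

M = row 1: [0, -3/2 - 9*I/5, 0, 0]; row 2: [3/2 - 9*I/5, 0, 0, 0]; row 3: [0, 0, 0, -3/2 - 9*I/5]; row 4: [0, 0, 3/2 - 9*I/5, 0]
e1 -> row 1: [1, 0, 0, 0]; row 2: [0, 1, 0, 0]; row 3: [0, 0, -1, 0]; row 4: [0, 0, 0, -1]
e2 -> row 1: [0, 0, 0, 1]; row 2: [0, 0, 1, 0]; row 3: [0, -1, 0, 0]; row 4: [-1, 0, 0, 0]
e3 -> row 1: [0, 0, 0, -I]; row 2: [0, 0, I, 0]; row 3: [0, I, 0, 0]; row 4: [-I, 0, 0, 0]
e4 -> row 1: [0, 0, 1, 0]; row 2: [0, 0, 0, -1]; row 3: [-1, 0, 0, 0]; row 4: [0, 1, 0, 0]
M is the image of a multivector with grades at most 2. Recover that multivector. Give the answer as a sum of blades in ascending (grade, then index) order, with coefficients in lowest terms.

Method: the blade images are trace-orthogonal — tr(rho(e_A) rho(e_B)^-1) = 4 if A = B and 0 otherwise — and rho(e_A)^-1 = (e_A)^2 * rho(e_A) with (e_A)^2 = +1 or -1, so the coefficient of e_A in the preimage is (e_A)^2 * tr(M rho(e_A))/4.
Nonzero projections over blades of grade <= 2: e24: (e24)^2 = -1, tr(M rho(e24)) = 6, coefficient -3/2; e34: (e34)^2 = -1, tr(M rho(e34)) = -36/5, coefficient 9/5. Every other blade of grade <= 2 projects to 0.
Answer: -3/2*e24 + 9/5*e34


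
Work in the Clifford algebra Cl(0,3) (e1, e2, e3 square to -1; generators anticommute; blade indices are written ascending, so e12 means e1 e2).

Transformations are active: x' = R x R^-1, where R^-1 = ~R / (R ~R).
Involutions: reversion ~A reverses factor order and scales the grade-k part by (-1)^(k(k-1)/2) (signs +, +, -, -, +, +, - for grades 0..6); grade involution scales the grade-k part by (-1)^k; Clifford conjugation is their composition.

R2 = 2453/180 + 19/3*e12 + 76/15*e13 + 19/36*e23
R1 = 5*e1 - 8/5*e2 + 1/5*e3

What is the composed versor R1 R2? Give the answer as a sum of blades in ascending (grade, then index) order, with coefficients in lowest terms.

Distribute over the terms of R1 (each basis-blade product reordered to ascending indices, repeated generators contracted through their squares):
(5*e1) R2 = 2453/36*e1 - 95/3*e2 - 76/3*e3 + 95/36*e123
(-8/5*e2) R2 = -152/15*e1 - 4906/225*e2 + 38/45*e3 + 608/75*e123
(1/5*e3) R2 = 76/75*e1 + 19/180*e2 + 2453/900*e3 + 19/15*e123
Summing the partial products and collecting blades:
Answer: 53117/900*e1 - 48029/900*e2 - 6529/300*e3 + 10811/900*e123


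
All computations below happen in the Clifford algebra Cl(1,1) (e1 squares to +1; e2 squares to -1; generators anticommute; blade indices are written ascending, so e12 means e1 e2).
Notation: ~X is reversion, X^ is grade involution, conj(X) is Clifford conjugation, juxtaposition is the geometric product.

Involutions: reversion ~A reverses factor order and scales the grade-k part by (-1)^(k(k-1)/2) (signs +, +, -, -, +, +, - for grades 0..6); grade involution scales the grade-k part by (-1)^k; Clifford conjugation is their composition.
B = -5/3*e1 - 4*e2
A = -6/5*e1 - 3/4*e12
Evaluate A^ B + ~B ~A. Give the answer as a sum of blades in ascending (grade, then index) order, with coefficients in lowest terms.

first term: -2 - 3*e1 - 5/4*e2 - 24/5*e12
second term: 2 - 3*e1 - 5/4*e2 - 24/5*e12
Answer: -6*e1 - 5/2*e2 - 48/5*e12


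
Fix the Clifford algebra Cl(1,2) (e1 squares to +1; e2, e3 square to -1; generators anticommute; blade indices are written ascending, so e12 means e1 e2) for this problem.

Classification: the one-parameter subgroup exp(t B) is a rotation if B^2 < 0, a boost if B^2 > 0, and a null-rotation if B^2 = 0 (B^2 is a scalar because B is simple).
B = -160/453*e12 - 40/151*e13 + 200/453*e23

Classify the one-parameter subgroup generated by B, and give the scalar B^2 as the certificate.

B^2 term by term: the squares give (-160/453)^2*(e12)^2 + (-40/151)^2*(e13)^2 + (200/453)^2*(e23)^2 = 25600/205209*(+1) + 1600/22801*(+1) + 40000/205209*(-1) = 0 (each basis 2-blade squares to minus the product of its generators' squares); cross terms between blades sharing an index anticommute and cancel. So B^2 = 0.
Answer: null-rotation, certificate B^2 = 0. Note: conjugating B changes its blade decomposition but never the scalar B^2 = 0, whose sign settles the classification.


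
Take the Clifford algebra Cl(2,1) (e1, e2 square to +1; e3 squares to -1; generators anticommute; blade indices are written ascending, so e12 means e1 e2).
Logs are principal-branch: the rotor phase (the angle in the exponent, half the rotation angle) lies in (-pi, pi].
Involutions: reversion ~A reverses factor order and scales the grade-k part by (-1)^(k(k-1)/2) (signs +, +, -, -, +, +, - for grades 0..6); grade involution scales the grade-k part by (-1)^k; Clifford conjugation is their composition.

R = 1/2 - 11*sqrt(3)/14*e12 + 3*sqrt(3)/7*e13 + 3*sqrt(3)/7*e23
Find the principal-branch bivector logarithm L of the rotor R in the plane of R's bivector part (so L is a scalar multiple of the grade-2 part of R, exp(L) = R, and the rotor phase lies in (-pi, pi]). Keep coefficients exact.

The scalar part of R is 1/2, which fixes the principal-branch rotor phase; the unit plane is then the bivector part divided by the sine of that phase, and L is that plane scaled by the phase.
Concretely: cos(phase) = 1/2 gives phase = ±pi/3, and since phase/sin(phase) is even the sign is immaterial: L = (phase/sin(phase)) * <R>_2 = (2*sqrt(3)*pi/9) * <R>_2.
Answer: -11*pi/21*e12 + 2*pi/7*e13 + 2*pi/7*e23


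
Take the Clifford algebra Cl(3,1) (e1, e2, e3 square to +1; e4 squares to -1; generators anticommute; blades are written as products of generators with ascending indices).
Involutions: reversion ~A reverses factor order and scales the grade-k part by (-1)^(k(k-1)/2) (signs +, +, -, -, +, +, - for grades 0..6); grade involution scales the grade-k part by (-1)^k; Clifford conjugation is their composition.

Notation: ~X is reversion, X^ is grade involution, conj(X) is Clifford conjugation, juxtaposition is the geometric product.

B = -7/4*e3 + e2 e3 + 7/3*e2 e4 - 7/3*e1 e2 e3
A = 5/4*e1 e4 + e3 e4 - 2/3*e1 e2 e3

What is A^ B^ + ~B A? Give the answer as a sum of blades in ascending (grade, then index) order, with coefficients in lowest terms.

first term: -14/9 - 2/3*e1 - 7/4*e4 + 49/12*e1 e2 - 7/3*e2 e3 - e2 e4 - 7/3*e1 e2 e4 - 539/144*e1 e3 e4 - 35/12*e2 e3 e4 + 5/4*e1 e2 e3 e4
second term: 14/9 - 2/3*e1 - 7/4*e4 + 49/12*e1 e2 - 7/3*e2 e3 - e2 e4 + 7/3*e1 e2 e4 + 539/144*e1 e3 e4 + 35/12*e2 e3 e4 - 5/4*e1 e2 e3 e4
Answer: -4/3*e1 - 7/2*e4 + 49/6*e1 e2 - 14/3*e2 e3 - 2*e2 e4


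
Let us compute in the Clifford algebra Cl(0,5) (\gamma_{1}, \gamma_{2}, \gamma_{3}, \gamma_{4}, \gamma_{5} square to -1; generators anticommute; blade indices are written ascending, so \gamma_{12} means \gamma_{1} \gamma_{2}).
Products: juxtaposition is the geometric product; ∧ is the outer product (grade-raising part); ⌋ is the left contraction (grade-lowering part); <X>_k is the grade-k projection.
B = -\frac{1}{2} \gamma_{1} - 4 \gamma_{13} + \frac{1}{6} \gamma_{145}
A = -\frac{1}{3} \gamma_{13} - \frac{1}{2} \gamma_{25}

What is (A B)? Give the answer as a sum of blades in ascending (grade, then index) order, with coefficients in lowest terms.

step 1: -\frac{4}{3} + \frac{1}{6} \gamma_{3} - \frac{1}{12} \gamma_{124} + \frac{1}{4} \gamma_{125} - \frac{1}{18} \gamma_{345} - 2 \gamma_{1235}
Answer: -\frac{4}{3} + \frac{1}{6} \gamma_{3} - \frac{1}{12} \gamma_{124} + \frac{1}{4} \gamma_{125} - \frac{1}{18} \gamma_{345} - 2 \gamma_{1235}


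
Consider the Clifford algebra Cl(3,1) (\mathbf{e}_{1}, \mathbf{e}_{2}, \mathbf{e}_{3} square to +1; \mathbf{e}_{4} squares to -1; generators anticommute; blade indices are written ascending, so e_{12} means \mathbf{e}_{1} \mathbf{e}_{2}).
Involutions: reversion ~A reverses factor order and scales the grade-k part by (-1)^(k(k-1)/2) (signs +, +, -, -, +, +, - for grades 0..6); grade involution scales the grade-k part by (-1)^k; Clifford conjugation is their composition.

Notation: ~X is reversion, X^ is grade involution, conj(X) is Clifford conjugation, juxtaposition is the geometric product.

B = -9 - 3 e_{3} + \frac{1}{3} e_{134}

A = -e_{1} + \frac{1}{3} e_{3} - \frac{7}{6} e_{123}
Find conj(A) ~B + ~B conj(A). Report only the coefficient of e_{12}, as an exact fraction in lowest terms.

first term: 1 - 9 e_{1} + 3 e_{3} + \frac{7}{2} e_{12} - 3 e_{13} - \frac{1}{9} e_{14} + \frac{7}{18} e_{24} - \frac{1}{3} e_{34} + \frac{21}{2} e_{123}
second term: 1 - 9 e_{1} + 3 e_{3} + \frac{7}{2} e_{12} + 3 e_{13} - \frac{1}{9} e_{14} - \frac{7}{18} e_{24} - \frac{1}{3} e_{34} + \frac{21}{2} e_{123}
Answer: 7
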